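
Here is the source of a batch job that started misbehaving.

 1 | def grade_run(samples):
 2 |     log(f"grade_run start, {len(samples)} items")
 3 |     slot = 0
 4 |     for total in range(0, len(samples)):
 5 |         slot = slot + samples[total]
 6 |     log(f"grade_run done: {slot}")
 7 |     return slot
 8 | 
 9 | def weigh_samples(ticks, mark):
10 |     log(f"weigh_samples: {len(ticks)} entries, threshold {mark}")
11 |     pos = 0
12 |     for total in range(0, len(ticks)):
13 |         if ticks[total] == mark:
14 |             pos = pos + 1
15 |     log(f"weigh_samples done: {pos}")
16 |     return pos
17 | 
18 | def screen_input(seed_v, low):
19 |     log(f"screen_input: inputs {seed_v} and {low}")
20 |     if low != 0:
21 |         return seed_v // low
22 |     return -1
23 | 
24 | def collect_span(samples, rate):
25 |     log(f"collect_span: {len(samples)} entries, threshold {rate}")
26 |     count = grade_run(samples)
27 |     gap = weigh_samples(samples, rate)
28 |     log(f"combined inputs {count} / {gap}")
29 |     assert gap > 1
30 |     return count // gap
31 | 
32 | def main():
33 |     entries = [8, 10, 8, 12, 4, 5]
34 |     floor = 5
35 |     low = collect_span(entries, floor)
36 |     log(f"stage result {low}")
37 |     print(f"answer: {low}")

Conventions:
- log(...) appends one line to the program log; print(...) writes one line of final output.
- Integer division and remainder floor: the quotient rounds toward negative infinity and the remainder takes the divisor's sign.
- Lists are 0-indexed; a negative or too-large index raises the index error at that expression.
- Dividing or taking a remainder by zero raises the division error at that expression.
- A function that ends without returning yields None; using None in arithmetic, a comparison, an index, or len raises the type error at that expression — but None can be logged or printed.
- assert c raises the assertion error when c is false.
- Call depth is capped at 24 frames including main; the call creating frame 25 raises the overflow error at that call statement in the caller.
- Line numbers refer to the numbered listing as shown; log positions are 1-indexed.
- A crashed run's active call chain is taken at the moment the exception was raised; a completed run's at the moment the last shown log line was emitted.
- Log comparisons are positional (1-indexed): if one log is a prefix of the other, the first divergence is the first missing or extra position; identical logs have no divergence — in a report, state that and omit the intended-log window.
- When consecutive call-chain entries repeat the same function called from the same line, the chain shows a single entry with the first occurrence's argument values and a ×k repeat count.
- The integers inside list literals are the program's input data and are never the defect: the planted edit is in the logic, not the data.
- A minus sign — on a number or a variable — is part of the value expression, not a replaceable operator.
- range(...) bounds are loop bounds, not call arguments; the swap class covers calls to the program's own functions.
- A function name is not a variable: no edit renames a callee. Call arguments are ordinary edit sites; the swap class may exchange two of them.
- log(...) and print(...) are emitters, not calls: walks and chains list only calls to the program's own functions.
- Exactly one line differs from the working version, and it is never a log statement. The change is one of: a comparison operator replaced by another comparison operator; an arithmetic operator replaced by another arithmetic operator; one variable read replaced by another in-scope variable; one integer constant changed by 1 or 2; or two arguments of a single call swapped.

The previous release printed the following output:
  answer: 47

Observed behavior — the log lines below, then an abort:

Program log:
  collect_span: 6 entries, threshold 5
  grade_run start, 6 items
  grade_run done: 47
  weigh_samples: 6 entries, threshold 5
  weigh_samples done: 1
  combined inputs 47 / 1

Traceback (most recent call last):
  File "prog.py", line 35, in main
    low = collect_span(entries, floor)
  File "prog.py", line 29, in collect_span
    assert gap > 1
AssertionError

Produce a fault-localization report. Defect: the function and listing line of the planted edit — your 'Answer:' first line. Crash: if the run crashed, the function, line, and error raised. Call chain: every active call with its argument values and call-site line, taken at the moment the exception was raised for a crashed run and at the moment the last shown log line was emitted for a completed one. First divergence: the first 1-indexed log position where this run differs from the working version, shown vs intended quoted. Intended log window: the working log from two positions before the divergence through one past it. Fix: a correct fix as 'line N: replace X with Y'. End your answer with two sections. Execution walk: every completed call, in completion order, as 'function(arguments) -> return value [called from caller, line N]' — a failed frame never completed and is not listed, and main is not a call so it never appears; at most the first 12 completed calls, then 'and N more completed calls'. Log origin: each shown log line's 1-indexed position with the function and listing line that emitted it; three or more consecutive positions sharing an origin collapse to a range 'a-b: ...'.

Answer: the defect is in collect_span at line 29.
Core observation: The faulty run's log stops after 6 lines; the working version's next line would be 'stage result 47'.
Crash: collect_span, line 29, AssertionError.
Call chain: main -> collect_span([8, 10, 8, 12, 4, 5], 5) (called at line 35).
First divergence: position 7 (shown log ended at 6 lines; the working version continues: 'stage result 47').
Intended log window:
  5: weigh_samples done: 1
  6: combined inputs 47 / 1
  7: stage result 47
Execution walk:
  grade_run([8, 10, 8, 12, 4, 5]) -> 47  [called from collect_span, line 26]
  weigh_samples([8, 10, 8, 12, 4, 5], 5) -> 1  [called from collect_span, line 27]
Log origin:
  1: logged in collect_span at line 25
  2: logged in grade_run at line 2
  3: logged in grade_run at line 6
  4: logged in weigh_samples at line 10
  5: logged in weigh_samples at line 15
  6: logged in collect_span at line 28
A correct fix: line 29: replace `1` with `0`.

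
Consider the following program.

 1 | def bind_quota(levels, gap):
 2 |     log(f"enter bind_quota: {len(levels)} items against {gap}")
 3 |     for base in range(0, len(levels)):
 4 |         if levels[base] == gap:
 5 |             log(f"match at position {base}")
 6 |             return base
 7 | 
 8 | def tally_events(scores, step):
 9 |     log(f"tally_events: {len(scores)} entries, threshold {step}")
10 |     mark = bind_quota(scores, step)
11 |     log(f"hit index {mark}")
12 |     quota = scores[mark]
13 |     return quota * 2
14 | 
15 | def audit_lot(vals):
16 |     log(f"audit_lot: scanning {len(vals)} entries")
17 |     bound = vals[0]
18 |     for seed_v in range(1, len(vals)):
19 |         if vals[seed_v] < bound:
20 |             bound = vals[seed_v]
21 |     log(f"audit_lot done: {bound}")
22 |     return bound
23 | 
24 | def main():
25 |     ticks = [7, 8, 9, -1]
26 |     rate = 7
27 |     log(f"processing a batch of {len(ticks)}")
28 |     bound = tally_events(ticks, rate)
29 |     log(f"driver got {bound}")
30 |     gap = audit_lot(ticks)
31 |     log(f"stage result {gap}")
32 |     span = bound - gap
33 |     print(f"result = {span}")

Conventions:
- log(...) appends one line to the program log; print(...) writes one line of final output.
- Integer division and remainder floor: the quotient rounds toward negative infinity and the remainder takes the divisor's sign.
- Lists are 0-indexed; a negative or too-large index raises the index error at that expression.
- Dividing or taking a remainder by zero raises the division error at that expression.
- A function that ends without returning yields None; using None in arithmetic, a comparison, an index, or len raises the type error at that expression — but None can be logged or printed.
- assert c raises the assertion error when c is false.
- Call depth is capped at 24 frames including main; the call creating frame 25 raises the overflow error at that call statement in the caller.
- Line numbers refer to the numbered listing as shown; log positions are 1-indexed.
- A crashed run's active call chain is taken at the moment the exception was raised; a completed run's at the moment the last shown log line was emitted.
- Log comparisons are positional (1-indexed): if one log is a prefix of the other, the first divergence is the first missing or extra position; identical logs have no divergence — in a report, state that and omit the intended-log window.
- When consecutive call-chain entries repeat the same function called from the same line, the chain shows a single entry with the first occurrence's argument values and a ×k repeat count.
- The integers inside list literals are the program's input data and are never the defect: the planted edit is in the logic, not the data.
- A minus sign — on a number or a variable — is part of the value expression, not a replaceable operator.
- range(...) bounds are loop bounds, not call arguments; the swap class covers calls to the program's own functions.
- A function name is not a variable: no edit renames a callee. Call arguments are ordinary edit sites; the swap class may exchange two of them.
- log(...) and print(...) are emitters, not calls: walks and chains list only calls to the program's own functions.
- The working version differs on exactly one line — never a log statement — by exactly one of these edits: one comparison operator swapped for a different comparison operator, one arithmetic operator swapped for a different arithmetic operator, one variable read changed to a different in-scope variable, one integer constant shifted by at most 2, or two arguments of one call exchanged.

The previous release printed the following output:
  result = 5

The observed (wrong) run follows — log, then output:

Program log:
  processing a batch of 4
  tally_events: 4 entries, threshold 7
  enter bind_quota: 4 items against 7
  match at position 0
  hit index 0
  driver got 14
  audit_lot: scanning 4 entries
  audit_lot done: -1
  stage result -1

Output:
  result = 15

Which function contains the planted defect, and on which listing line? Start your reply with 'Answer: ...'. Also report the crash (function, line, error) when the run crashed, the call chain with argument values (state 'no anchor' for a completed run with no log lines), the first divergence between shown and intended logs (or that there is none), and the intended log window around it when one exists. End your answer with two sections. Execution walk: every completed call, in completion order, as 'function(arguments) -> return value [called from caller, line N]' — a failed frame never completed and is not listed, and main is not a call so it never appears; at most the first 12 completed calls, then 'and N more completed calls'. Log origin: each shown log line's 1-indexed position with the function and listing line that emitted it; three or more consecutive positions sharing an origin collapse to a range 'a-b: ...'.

Answer: the defect is in audit_lot at line 19.
Core observation: Everything matches until log position 8, which reads 'audit_lot done: -1' in place of 'audit_lot done: 9'.
Call chain: main.
First divergence: position 8; shown 'audit_lot done: -1' vs intended 'audit_lot done: 9'.
Intended log window:
  6: driver got 14
  7: audit_lot: scanning 4 entries
  8: audit_lot done: 9
  9: stage result 9
Execution walk:
  bind_quota([7, 8, 9, -1], 7) -> 0  [called from tally_events, line 10]
  tally_events([7, 8, 9, -1], 7) -> 14  [called from main, line 28]
  audit_lot([7, 8, 9, -1]) -> -1  [called from main, line 30]
Log origin:
  1: logged in main at line 27
  2: logged in tally_events at line 9
  3: logged in bind_quota at line 2
  4: logged in bind_quota at line 5
  5: logged in tally_events at line 11
  6: logged in main at line 29
  7: logged in audit_lot at line 16
  8: logged in audit_lot at line 21
  9: logged in main at line 31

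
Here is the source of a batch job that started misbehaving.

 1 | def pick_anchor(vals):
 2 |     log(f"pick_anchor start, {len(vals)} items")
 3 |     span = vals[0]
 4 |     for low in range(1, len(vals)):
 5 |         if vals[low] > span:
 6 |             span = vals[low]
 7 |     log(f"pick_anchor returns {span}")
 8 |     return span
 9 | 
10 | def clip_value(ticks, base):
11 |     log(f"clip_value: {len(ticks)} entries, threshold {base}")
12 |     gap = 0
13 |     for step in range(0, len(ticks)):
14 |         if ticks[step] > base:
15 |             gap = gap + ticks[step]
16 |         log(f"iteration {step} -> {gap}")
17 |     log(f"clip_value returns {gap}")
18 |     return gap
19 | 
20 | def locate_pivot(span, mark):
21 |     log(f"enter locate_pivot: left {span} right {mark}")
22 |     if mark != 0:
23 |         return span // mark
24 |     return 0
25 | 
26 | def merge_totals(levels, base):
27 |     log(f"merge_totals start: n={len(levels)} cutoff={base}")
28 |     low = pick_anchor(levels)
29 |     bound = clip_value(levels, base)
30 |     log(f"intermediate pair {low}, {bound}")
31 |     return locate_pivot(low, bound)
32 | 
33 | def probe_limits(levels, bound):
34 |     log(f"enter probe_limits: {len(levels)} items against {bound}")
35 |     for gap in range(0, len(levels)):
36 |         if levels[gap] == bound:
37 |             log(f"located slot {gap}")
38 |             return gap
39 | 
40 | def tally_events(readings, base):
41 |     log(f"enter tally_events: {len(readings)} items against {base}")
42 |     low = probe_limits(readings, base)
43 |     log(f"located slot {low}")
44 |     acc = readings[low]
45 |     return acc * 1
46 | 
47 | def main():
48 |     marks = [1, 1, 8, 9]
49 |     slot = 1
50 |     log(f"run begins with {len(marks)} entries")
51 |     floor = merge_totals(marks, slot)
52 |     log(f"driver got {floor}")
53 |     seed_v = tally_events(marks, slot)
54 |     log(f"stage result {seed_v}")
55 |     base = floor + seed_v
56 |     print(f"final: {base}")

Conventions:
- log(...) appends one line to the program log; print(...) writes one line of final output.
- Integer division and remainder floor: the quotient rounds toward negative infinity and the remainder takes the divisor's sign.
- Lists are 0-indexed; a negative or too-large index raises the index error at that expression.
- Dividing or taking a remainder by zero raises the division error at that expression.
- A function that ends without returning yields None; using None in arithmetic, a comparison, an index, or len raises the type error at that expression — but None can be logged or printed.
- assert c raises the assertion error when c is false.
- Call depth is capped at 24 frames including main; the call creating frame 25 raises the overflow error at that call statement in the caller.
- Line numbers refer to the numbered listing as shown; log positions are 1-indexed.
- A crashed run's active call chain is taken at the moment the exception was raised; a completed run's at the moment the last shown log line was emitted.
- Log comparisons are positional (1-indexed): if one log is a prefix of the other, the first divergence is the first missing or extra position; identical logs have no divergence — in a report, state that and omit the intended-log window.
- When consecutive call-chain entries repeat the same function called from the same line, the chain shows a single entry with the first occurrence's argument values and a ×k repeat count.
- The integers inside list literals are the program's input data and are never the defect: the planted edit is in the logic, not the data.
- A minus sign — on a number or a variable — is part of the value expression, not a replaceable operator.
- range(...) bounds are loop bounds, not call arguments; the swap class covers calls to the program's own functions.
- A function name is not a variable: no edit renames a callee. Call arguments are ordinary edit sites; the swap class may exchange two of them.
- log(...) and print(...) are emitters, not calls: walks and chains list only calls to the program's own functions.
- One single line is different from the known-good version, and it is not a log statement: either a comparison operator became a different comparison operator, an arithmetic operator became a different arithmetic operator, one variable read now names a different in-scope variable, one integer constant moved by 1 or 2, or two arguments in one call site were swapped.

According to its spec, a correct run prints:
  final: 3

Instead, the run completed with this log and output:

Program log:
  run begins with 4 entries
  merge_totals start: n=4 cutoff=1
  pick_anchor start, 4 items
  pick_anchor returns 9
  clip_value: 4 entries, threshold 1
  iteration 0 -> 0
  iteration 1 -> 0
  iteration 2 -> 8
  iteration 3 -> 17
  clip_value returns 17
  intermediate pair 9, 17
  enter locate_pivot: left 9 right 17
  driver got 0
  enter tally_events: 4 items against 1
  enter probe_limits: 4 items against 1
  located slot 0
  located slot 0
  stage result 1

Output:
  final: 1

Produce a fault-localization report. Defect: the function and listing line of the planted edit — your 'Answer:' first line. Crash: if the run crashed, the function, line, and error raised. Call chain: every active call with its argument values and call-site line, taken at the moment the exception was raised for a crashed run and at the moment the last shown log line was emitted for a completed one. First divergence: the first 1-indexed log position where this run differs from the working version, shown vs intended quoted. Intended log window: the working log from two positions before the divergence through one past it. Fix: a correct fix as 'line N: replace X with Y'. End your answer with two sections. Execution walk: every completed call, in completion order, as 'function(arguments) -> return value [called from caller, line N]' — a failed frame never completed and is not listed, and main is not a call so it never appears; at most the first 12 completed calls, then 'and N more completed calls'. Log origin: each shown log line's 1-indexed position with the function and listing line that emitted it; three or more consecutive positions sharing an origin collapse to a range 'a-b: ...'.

Answer: the defect is in tally_events at line 45.
Key observation: Log line 18 is where behavior first shows: 'stage result 1' appears instead of 'stage result 3'.
Call chain: main.
First divergence: position 18 — the shown line 'stage result 1' should read 'stage result 3'.
Intended log window:
  16: located slot 0
  17: located slot 0
  18: stage result 3
Execution walk:
  pick_anchor([1, 1, 8, 9]) -> 9  [called from merge_totals, line 28]
  clip_value([1, 1, 8, 9], 1) -> 17  [called from merge_totals, line 29]
  locate_pivot(9, 17) -> 0  [called from merge_totals, line 31]
  merge_totals([1, 1, 8, 9], 1) -> 0  [called from main, line 51]
  probe_limits([1, 1, 8, 9], 1) -> 0  [called from tally_events, line 42]
  tally_events([1, 1, 8, 9], 1) -> 1  [called from main, line 53]
Log origins:
  1: emitted by main (line 50)
  2: emitted by merge_totals (line 27)
  3: emitted by pick_anchor (line 2)
  4: emitted by pick_anchor (line 7)
  5: emitted by clip_value (line 11)
  6-9: emitted by clip_value (line 16)
  10: emitted by clip_value (line 17)
  11: emitted by merge_totals (line 30)
  12: emitted by locate_pivot (line 21)
  13: emitted by main (line 52)
  14: emitted by tally_events (line 41)
  15: emitted by probe_limits (line 34)
  16: emitted by probe_limits (line 37)
  17: emitted by tally_events (line 43)
  18: emitted by main (line 54)
A correct fix: line 45: replace `1` with `3`.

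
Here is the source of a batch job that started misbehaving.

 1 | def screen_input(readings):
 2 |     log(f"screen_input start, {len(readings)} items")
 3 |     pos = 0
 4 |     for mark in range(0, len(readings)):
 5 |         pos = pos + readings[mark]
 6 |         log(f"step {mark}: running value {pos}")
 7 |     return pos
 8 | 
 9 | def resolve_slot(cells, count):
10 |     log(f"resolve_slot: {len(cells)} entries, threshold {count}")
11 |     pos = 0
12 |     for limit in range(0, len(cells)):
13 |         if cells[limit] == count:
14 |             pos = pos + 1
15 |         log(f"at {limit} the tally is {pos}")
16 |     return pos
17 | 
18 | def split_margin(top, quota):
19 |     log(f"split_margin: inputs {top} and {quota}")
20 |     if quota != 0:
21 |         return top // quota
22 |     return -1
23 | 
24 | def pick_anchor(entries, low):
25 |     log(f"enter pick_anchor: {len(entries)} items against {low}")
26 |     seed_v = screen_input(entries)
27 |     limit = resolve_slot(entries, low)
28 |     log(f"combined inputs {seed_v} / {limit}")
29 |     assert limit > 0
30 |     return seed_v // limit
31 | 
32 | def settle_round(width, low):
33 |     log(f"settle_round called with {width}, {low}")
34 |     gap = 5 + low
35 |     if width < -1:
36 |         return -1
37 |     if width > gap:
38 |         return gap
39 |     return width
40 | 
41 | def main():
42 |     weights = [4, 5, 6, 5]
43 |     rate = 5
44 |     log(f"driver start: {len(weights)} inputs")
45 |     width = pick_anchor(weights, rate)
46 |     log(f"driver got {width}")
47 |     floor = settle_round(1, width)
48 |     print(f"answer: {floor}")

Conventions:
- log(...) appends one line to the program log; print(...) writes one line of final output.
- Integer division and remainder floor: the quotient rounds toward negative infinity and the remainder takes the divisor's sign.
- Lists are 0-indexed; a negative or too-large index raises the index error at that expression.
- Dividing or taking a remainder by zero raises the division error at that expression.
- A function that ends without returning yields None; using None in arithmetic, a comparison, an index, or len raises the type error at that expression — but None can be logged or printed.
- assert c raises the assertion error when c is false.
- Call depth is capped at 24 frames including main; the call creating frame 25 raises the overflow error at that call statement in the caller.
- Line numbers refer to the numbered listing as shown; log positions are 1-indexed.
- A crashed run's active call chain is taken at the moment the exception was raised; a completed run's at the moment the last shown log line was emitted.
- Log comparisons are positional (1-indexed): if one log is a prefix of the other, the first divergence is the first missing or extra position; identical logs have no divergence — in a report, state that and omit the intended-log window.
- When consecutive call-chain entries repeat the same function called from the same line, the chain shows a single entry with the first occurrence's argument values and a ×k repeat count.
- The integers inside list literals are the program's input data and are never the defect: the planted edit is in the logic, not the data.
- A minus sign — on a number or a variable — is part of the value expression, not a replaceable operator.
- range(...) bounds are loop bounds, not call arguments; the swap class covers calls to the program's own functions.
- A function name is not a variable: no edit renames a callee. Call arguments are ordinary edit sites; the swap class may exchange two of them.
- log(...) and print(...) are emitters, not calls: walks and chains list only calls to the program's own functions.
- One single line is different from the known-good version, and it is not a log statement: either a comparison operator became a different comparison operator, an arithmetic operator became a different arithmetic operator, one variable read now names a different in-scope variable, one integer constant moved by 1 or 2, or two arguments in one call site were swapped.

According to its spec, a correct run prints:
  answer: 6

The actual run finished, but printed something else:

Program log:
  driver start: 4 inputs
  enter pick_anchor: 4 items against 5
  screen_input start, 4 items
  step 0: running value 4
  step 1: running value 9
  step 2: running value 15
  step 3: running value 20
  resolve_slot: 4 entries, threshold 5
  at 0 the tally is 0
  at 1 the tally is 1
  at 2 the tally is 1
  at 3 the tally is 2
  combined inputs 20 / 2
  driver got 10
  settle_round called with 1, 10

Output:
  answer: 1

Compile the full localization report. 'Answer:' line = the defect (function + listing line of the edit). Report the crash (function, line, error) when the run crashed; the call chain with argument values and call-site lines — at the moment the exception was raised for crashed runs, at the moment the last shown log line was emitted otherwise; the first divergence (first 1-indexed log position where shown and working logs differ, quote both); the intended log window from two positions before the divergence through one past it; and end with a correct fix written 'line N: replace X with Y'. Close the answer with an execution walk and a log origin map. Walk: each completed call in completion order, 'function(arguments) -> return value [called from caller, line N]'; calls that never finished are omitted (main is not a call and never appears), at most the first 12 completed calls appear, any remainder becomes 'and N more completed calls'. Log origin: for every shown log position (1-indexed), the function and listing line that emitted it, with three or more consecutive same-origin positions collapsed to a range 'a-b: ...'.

Answer: the defect is in main at line 47.
Key observation: Position 15 is the first bad log line: 'settle_round called with 1, 10' should read 'settle_round called with 10, 1'.
Call chain: main -> settle_round(1, 10) (called at line 47).
First divergence: position 15 — the shown line 'settle_round called with 1, 10' should read 'settle_round called with 10, 1'.
Intended log window:
  13: combined inputs 20 / 2
  14: driver got 10
  15: settle_round called with 10, 1
Execution walk:
  screen_input([4, 5, 6, 5]) -> 20  [called from pick_anchor, line 26]
  resolve_slot([4, 5, 6, 5], 5) -> 2  [called from pick_anchor, line 27]
  pick_anchor([4, 5, 6, 5], 5) -> 10  [called from main, line 45]
  settle_round(1, 10) -> 1  [called from main, line 47]
Origin of each log line:
  1 — main, line 44
  2 — pick_anchor, line 25
  3 — screen_input, line 2
  4-7 — screen_input, line 6
  8 — resolve_slot, line 10
  9-12 — resolve_slot, line 15
  13 — pick_anchor, line 28
  14 — main, line 46
  15 — settle_round, line 33
A correct fix: line 47: replace `settle_round(1, width)` with `settle_round(width, 1)`.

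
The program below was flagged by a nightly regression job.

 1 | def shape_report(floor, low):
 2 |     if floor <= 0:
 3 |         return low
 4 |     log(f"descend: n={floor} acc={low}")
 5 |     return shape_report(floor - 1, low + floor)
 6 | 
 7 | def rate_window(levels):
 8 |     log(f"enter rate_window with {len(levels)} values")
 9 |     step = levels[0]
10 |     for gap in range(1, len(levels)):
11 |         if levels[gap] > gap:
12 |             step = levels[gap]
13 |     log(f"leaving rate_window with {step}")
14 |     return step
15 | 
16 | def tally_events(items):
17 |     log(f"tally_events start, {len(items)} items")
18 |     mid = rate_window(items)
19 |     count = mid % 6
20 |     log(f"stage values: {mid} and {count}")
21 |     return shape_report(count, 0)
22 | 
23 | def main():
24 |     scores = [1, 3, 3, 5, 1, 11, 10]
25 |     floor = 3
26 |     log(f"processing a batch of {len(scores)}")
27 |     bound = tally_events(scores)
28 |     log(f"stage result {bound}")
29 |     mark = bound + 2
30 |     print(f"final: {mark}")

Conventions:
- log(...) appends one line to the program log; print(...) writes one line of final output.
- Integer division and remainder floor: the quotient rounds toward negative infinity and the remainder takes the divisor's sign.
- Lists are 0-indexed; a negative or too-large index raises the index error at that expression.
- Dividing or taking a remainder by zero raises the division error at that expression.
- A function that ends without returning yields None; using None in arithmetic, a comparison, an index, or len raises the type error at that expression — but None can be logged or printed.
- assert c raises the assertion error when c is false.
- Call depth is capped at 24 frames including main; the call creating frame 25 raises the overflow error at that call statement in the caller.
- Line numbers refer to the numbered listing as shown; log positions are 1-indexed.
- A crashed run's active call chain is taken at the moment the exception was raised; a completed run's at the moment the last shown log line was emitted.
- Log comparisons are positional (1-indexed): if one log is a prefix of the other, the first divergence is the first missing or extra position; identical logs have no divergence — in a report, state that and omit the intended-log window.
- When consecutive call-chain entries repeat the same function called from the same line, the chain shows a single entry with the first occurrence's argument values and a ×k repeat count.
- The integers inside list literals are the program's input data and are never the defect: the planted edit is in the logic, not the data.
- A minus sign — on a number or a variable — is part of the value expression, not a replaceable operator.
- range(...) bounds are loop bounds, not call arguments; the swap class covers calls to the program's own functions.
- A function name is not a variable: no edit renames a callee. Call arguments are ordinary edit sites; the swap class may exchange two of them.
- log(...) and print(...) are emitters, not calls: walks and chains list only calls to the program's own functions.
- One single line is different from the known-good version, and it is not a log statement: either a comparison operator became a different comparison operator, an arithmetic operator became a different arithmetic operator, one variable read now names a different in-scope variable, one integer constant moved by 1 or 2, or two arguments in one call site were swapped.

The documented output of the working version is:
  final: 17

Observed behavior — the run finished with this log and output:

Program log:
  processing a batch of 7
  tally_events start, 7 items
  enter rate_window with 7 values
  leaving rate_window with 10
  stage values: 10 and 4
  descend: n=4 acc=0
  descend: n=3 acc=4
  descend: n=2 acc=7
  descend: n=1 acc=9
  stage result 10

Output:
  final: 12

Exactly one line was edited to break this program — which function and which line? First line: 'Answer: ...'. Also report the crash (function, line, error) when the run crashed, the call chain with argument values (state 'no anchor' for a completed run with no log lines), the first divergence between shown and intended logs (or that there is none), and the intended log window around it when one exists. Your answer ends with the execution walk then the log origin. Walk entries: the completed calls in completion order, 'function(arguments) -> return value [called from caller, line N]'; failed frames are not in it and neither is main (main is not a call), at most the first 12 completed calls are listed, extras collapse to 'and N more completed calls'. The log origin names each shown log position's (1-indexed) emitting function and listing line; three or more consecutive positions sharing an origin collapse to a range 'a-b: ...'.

Answer: the defect is in rate_window at line 11.
Key observation: The log first diverges at position 4: the faulty run prints 'leaving rate_window with 10' where the working version prints 'leaving rate_window with 11'.
Call chain: main.
First divergence: position 4 — shown 'leaving rate_window with 10', intended 'leaving rate_window with 11'.
Intended log window:
  2: tally_events start, 7 items
  3: enter rate_window with 7 values
  4: leaving rate_window with 11
  5: stage values: 11 and 5
Execution walk:
  rate_window([1, 3, 3, 5, 1, 11, 10]) -> 10  [called from tally_events, line 18]
  shape_report(0, 10) -> 10  [called from shape_report, line 5]
  shape_report(1, 9) -> 10  [called from shape_report, line 5]
  shape_report(2, 7) -> 10  [called from shape_report, line 5]
  shape_report(3, 4) -> 10  [called from shape_report, line 5]
  shape_report(4, 0) -> 10  [called from tally_events, line 21]
  tally_events([1, 3, 3, 5, 1, 11, 10]) -> 10  [called from main, line 27]
Log origins:
  1: logged in main at line 26
  2: logged in tally_events at line 17
  3: logged in rate_window at line 8
  4: logged in rate_window at line 13
  5: logged in tally_events at line 20
  6-9: logged in shape_report at line 4
  10: logged in main at line 28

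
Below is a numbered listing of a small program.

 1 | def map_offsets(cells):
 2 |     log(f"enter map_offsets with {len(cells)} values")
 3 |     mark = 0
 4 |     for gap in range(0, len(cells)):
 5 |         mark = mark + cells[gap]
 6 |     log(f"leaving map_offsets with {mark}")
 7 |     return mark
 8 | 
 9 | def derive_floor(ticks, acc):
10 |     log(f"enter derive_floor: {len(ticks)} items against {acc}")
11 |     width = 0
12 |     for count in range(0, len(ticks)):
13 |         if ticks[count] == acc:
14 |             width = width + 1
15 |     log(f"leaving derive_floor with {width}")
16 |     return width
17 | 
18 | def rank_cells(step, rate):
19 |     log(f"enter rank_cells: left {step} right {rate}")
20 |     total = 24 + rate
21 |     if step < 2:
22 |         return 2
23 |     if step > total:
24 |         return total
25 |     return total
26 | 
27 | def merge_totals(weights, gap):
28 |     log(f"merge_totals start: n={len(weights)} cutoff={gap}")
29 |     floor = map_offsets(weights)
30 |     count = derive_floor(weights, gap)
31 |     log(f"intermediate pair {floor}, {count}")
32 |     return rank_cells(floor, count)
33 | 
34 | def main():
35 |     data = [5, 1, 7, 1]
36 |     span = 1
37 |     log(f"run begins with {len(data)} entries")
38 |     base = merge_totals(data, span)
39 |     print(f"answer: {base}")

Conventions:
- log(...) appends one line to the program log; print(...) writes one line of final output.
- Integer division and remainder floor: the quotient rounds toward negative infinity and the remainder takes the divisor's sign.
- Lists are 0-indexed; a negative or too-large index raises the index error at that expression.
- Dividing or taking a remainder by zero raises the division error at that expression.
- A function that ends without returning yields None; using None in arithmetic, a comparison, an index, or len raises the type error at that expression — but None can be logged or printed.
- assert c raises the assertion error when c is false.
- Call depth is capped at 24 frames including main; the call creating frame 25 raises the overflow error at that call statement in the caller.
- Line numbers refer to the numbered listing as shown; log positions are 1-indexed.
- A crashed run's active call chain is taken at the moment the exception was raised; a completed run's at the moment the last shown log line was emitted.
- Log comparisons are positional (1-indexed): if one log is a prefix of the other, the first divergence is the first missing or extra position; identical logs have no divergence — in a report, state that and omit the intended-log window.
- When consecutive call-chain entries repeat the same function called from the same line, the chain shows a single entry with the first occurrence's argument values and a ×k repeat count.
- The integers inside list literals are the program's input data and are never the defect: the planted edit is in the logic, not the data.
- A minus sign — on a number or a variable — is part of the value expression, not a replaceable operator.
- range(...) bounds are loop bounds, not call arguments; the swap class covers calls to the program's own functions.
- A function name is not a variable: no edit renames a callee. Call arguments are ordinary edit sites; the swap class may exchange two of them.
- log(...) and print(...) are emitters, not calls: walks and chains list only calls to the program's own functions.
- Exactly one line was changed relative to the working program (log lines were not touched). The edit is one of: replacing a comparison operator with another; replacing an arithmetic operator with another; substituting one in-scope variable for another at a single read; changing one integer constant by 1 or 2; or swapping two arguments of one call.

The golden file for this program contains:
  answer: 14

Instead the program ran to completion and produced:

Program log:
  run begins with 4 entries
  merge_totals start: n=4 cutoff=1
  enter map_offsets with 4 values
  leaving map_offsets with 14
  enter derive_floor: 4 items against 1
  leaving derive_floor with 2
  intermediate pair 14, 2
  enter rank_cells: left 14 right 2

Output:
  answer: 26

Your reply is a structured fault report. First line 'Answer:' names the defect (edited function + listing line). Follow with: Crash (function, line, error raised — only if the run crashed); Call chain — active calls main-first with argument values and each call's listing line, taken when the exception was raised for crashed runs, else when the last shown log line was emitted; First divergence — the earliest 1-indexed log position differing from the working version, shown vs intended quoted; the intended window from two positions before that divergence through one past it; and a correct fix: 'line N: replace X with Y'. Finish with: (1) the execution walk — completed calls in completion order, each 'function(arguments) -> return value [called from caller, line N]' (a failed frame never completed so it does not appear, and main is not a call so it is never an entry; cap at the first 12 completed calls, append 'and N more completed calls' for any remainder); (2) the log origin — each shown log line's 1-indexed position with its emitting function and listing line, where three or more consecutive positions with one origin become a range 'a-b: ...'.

Answer: the defect is in rank_cells at line 25.
The tell: Log streams are identical — the defect surfaces only in the printed output.
Call chain: main -> merge_totals([5, 1, 7, 1], 1) (called at line 38) -> rank_cells(14, 2) (called at line 32).
First divergence: none (the log streams are identical).
Execution walk:
  map_offsets([5, 1, 7, 1]) -> 14  [called from merge_totals, line 29]
  derive_floor([5, 1, 7, 1], 1) -> 2  [called from merge_totals, line 30]
  rank_cells(14, 2) -> 26  [called from merge_totals, line 32]
  merge_totals([5, 1, 7, 1], 1) -> 26  [called from main, line 38]
Origin of each log line:
  1: logged in main at line 37
  2: logged in merge_totals at line 28
  3: logged in map_offsets at line 2
  4: logged in map_offsets at line 6
  5: logged in derive_floor at line 10
  6: logged in derive_floor at line 15
  7: logged in merge_totals at line 31
  8: logged in rank_cells at line 19
A correct fix: line 25: replace `total` with `step`.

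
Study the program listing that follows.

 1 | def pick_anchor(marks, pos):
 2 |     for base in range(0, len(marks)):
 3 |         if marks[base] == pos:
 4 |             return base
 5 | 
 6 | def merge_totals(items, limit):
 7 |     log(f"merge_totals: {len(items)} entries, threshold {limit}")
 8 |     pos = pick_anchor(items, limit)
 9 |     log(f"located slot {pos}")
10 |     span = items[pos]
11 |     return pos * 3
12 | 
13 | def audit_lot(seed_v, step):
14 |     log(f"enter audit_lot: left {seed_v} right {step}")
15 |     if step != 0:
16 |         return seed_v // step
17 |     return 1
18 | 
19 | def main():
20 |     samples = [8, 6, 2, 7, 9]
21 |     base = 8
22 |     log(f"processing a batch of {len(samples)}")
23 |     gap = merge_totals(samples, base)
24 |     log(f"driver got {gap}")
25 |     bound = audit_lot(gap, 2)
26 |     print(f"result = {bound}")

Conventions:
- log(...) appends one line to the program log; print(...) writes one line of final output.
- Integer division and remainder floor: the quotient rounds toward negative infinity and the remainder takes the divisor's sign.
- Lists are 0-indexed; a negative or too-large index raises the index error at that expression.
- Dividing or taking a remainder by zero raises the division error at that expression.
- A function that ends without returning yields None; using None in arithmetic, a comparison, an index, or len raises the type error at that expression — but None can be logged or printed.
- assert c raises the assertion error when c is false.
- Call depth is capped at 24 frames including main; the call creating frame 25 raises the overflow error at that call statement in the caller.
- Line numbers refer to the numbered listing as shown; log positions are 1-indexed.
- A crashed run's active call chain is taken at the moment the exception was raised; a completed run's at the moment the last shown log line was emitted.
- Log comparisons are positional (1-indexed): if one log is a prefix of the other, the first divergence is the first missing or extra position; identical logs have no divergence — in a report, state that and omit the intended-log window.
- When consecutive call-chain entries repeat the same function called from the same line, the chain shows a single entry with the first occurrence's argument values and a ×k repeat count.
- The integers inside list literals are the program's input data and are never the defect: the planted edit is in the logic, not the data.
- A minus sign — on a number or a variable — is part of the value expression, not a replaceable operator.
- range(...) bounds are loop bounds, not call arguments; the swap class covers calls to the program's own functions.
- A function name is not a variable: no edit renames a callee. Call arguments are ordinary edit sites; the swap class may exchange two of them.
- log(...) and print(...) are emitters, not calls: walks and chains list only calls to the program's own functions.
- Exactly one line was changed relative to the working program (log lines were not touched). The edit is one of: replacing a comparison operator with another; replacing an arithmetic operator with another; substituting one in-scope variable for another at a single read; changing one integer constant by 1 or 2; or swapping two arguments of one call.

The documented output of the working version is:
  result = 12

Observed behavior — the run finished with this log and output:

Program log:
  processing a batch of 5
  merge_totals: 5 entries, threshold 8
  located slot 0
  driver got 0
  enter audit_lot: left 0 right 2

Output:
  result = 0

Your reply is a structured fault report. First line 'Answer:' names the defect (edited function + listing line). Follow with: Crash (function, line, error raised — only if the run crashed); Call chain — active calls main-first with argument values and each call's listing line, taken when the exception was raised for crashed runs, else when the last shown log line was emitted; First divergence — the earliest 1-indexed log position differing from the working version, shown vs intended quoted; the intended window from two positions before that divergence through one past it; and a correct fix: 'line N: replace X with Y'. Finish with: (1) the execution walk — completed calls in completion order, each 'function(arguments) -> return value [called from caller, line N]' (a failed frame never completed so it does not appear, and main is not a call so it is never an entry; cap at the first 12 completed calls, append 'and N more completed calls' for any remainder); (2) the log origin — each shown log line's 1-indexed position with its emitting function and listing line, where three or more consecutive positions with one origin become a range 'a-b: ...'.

Answer: the defect is in merge_totals at line 11.
Key observation: The earliest visible damage is log position 4 — 'driver got 0' rather than the intended 'driver got 24'.
Call chain: main -> audit_lot(0, 2) (called at line 25).
First divergence: position 4 — the shown line 'driver got 0' should read 'driver got 24'.
Intended log window:
  2: merge_totals: 5 entries, threshold 8
  3: located slot 0
  4: driver got 24
  5: enter audit_lot: left 24 right 2
Execution walk:
  pick_anchor([8, 6, 2, 7, 9], 8) -> 0  [called from merge_totals, line 8]
  merge_totals([8, 6, 2, 7, 9], 8) -> 0  [called from main, line 23]
  audit_lot(0, 2) -> 0  [called from main, line 25]
Origin of each log line:
  1: from main, line 22
  2: from merge_totals, line 7
  3: from merge_totals, line 9
  4: from main, line 24
  5: from audit_lot, line 14
A correct fix: line 11: replace `pos` with `span`.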